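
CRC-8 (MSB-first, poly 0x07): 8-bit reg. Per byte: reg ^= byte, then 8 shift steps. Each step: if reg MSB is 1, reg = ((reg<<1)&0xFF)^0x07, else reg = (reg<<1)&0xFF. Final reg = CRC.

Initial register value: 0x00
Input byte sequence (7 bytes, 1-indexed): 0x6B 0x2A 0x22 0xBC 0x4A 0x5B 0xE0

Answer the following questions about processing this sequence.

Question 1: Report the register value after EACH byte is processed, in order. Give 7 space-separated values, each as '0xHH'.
0x16 0xB4 0xEB 0xA2 0x96 0x6D 0xAA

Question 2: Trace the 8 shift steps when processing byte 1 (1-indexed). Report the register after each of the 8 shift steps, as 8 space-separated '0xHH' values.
Register before byte 1: 0x00
After XOR with byte 0x6B: 0x6B

Answer: 0xD6 0xAB 0x51 0xA2 0x43 0x86 0x0B 0x16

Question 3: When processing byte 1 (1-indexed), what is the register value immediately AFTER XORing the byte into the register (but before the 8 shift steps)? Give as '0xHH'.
Register before byte 1: 0x00
Byte 1: 0x6B
0x00 XOR 0x6B = 0x6B

Answer: 0x6B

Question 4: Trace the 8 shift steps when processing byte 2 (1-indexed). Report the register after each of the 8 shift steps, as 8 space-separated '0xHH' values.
After byte 1 (0x6B): reg=0x16
Register before byte 2: 0x16
After XOR with byte 0x2A: 0x3C

Answer: 0x78 0xF0 0xE7 0xC9 0x95 0x2D 0x5A 0xB4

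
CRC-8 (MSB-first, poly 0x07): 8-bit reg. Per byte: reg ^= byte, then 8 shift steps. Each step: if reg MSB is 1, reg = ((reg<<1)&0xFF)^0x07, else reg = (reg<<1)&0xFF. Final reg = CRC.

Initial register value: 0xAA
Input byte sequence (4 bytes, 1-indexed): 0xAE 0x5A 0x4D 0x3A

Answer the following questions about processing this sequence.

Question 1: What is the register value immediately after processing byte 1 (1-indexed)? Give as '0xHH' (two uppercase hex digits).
After byte 1 (0xAE): reg=0x1C

Answer: 0x1C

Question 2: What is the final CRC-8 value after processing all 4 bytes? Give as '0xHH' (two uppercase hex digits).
Answer: 0xEF

Derivation:
After byte 1 (0xAE): reg=0x1C
After byte 2 (0x5A): reg=0xD5
After byte 3 (0x4D): reg=0xC1
After byte 4 (0x3A): reg=0xEF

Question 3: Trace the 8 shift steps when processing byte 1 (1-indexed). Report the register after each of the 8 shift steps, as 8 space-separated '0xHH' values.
Answer: 0x08 0x10 0x20 0x40 0x80 0x07 0x0E 0x1C

Derivation:
Register before byte 1: 0xAA
After XOR with byte 0xAE: 0x04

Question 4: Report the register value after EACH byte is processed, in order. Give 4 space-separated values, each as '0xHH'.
0x1C 0xD5 0xC1 0xEF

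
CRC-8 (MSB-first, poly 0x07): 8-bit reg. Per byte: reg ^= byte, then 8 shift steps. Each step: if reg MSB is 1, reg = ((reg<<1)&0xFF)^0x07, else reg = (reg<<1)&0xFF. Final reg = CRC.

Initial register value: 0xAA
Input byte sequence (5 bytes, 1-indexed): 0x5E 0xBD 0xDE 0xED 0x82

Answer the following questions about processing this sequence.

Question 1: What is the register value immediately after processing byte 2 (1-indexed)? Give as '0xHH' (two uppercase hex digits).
After byte 1 (0x5E): reg=0xC2
After byte 2 (0xBD): reg=0x7A

Answer: 0x7A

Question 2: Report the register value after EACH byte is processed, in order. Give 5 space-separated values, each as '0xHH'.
0xC2 0x7A 0x75 0xC1 0xCE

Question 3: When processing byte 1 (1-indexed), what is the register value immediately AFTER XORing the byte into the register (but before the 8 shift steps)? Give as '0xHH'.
Answer: 0xF4

Derivation:
Register before byte 1: 0xAA
Byte 1: 0x5E
0xAA XOR 0x5E = 0xF4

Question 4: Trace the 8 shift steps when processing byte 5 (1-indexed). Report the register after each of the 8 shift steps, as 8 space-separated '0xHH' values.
Answer: 0x86 0x0B 0x16 0x2C 0x58 0xB0 0x67 0xCE

Derivation:
After byte 1 (0x5E): reg=0xC2
After byte 2 (0xBD): reg=0x7A
After byte 3 (0xDE): reg=0x75
After byte 4 (0xED): reg=0xC1
Register before byte 5: 0xC1
After XOR with byte 0x82: 0x43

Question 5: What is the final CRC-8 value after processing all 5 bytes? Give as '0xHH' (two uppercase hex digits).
After byte 1 (0x5E): reg=0xC2
After byte 2 (0xBD): reg=0x7A
After byte 3 (0xDE): reg=0x75
After byte 4 (0xED): reg=0xC1
After byte 5 (0x82): reg=0xCE

Answer: 0xCE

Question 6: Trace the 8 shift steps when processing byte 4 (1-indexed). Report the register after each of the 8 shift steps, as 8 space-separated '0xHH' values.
Answer: 0x37 0x6E 0xDC 0xBF 0x79 0xF2 0xE3 0xC1

Derivation:
After byte 1 (0x5E): reg=0xC2
After byte 2 (0xBD): reg=0x7A
After byte 3 (0xDE): reg=0x75
Register before byte 4: 0x75
After XOR with byte 0xED: 0x98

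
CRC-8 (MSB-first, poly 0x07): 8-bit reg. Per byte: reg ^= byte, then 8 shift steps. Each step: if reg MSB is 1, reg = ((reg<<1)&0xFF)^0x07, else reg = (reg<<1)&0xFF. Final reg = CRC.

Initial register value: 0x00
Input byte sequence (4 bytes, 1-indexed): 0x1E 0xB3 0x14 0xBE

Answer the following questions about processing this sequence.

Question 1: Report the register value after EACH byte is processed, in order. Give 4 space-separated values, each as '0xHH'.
0x5A 0x91 0x92 0xC4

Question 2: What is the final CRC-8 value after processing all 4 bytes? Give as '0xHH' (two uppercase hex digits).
Answer: 0xC4

Derivation:
After byte 1 (0x1E): reg=0x5A
After byte 2 (0xB3): reg=0x91
After byte 3 (0x14): reg=0x92
After byte 4 (0xBE): reg=0xC4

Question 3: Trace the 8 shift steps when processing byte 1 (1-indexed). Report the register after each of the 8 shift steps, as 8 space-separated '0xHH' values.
Register before byte 1: 0x00
After XOR with byte 0x1E: 0x1E

Answer: 0x3C 0x78 0xF0 0xE7 0xC9 0x95 0x2D 0x5A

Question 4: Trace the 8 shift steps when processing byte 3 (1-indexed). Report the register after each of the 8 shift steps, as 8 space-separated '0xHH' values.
After byte 1 (0x1E): reg=0x5A
After byte 2 (0xB3): reg=0x91
Register before byte 3: 0x91
After XOR with byte 0x14: 0x85

Answer: 0x0D 0x1A 0x34 0x68 0xD0 0xA7 0x49 0x92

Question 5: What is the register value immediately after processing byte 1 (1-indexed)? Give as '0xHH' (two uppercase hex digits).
After byte 1 (0x1E): reg=0x5A

Answer: 0x5A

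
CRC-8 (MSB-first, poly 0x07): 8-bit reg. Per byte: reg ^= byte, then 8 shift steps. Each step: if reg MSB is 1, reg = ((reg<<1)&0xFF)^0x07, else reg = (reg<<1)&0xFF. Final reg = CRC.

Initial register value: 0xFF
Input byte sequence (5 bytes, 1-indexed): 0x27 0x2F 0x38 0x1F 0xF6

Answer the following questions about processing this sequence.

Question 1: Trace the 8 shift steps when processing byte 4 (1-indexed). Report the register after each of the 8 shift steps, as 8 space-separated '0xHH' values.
Answer: 0x4F 0x9E 0x3B 0x76 0xEC 0xDF 0xB9 0x75

Derivation:
After byte 1 (0x27): reg=0x06
After byte 2 (0x2F): reg=0xDF
After byte 3 (0x38): reg=0xBB
Register before byte 4: 0xBB
After XOR with byte 0x1F: 0xA4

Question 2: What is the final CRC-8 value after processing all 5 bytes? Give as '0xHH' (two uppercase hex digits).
After byte 1 (0x27): reg=0x06
After byte 2 (0x2F): reg=0xDF
After byte 3 (0x38): reg=0xBB
After byte 4 (0x1F): reg=0x75
After byte 5 (0xF6): reg=0x80

Answer: 0x80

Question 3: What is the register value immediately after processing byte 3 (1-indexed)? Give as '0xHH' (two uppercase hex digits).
Answer: 0xBB

Derivation:
After byte 1 (0x27): reg=0x06
After byte 2 (0x2F): reg=0xDF
After byte 3 (0x38): reg=0xBB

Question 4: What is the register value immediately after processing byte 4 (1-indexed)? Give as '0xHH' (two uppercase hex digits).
After byte 1 (0x27): reg=0x06
After byte 2 (0x2F): reg=0xDF
After byte 3 (0x38): reg=0xBB
After byte 4 (0x1F): reg=0x75

Answer: 0x75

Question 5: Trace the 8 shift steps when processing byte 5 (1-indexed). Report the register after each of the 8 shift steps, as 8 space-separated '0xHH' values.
Answer: 0x01 0x02 0x04 0x08 0x10 0x20 0x40 0x80

Derivation:
After byte 1 (0x27): reg=0x06
After byte 2 (0x2F): reg=0xDF
After byte 3 (0x38): reg=0xBB
After byte 4 (0x1F): reg=0x75
Register before byte 5: 0x75
After XOR with byte 0xF6: 0x83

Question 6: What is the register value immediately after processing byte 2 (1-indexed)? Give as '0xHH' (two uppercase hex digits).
Answer: 0xDF

Derivation:
After byte 1 (0x27): reg=0x06
After byte 2 (0x2F): reg=0xDF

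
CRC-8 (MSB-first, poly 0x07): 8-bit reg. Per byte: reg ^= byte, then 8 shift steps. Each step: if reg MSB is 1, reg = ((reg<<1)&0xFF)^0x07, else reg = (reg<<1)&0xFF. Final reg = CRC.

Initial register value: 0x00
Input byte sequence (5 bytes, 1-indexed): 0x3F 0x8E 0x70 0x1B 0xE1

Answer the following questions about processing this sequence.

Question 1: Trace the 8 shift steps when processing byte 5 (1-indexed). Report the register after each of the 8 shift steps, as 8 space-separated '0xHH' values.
After byte 1 (0x3F): reg=0xBD
After byte 2 (0x8E): reg=0x99
After byte 3 (0x70): reg=0x91
After byte 4 (0x1B): reg=0xBF
Register before byte 5: 0xBF
After XOR with byte 0xE1: 0x5E

Answer: 0xBC 0x7F 0xFE 0xFB 0xF1 0xE5 0xCD 0x9D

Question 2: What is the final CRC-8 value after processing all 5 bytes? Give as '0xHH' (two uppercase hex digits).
After byte 1 (0x3F): reg=0xBD
After byte 2 (0x8E): reg=0x99
After byte 3 (0x70): reg=0x91
After byte 4 (0x1B): reg=0xBF
After byte 5 (0xE1): reg=0x9D

Answer: 0x9D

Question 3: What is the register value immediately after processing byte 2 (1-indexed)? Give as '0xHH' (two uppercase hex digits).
After byte 1 (0x3F): reg=0xBD
After byte 2 (0x8E): reg=0x99

Answer: 0x99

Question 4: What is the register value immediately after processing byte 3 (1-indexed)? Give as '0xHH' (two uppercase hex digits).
Answer: 0x91

Derivation:
After byte 1 (0x3F): reg=0xBD
After byte 2 (0x8E): reg=0x99
After byte 3 (0x70): reg=0x91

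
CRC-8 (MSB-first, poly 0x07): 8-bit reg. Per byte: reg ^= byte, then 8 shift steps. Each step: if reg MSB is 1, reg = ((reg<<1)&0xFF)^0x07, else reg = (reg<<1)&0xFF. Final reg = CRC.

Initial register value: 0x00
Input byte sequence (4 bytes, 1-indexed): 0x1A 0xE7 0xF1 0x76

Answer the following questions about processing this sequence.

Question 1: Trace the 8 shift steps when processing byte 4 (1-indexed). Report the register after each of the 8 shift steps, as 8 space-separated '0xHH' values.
After byte 1 (0x1A): reg=0x46
After byte 2 (0xE7): reg=0x6E
After byte 3 (0xF1): reg=0xD4
Register before byte 4: 0xD4
After XOR with byte 0x76: 0xA2

Answer: 0x43 0x86 0x0B 0x16 0x2C 0x58 0xB0 0x67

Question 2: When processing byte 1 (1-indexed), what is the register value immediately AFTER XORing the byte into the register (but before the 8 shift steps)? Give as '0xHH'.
Register before byte 1: 0x00
Byte 1: 0x1A
0x00 XOR 0x1A = 0x1A

Answer: 0x1A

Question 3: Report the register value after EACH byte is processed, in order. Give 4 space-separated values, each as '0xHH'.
0x46 0x6E 0xD4 0x67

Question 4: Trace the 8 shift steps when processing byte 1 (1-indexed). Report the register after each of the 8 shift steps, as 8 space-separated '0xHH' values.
Answer: 0x34 0x68 0xD0 0xA7 0x49 0x92 0x23 0x46

Derivation:
Register before byte 1: 0x00
After XOR with byte 0x1A: 0x1A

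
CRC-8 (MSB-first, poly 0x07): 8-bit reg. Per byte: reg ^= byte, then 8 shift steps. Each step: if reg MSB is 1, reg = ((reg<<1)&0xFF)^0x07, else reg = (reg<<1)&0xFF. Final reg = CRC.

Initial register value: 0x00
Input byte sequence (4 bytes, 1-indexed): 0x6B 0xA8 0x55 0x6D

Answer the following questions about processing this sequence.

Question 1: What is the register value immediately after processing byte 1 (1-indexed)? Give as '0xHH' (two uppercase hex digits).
Answer: 0x16

Derivation:
After byte 1 (0x6B): reg=0x16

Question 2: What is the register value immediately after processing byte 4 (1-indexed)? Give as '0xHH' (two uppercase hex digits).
After byte 1 (0x6B): reg=0x16
After byte 2 (0xA8): reg=0x33
After byte 3 (0x55): reg=0x35
After byte 4 (0x6D): reg=0x8F

Answer: 0x8F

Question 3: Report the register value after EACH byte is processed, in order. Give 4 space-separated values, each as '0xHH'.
0x16 0x33 0x35 0x8F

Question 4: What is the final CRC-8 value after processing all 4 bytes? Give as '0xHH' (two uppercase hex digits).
Answer: 0x8F

Derivation:
After byte 1 (0x6B): reg=0x16
After byte 2 (0xA8): reg=0x33
After byte 3 (0x55): reg=0x35
After byte 4 (0x6D): reg=0x8F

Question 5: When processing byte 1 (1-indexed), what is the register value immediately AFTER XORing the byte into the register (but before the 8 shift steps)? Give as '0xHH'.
Register before byte 1: 0x00
Byte 1: 0x6B
0x00 XOR 0x6B = 0x6B

Answer: 0x6B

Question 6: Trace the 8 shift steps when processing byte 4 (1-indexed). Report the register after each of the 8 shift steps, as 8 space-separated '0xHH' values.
After byte 1 (0x6B): reg=0x16
After byte 2 (0xA8): reg=0x33
After byte 3 (0x55): reg=0x35
Register before byte 4: 0x35
After XOR with byte 0x6D: 0x58

Answer: 0xB0 0x67 0xCE 0x9B 0x31 0x62 0xC4 0x8F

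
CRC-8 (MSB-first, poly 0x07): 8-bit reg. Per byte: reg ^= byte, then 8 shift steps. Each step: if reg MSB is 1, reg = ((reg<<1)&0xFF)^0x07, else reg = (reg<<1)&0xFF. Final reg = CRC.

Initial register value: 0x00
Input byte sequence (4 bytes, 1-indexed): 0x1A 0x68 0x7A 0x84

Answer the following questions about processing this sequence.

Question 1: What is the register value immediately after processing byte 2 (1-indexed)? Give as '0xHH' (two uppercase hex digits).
Answer: 0xCA

Derivation:
After byte 1 (0x1A): reg=0x46
After byte 2 (0x68): reg=0xCA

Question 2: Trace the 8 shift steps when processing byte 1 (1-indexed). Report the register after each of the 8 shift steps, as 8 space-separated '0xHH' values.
Answer: 0x34 0x68 0xD0 0xA7 0x49 0x92 0x23 0x46

Derivation:
Register before byte 1: 0x00
After XOR with byte 0x1A: 0x1A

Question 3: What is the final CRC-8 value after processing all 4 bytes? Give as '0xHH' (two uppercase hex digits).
Answer: 0xDA

Derivation:
After byte 1 (0x1A): reg=0x46
After byte 2 (0x68): reg=0xCA
After byte 3 (0x7A): reg=0x19
After byte 4 (0x84): reg=0xDA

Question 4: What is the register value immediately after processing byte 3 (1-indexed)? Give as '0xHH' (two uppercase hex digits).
After byte 1 (0x1A): reg=0x46
After byte 2 (0x68): reg=0xCA
After byte 3 (0x7A): reg=0x19

Answer: 0x19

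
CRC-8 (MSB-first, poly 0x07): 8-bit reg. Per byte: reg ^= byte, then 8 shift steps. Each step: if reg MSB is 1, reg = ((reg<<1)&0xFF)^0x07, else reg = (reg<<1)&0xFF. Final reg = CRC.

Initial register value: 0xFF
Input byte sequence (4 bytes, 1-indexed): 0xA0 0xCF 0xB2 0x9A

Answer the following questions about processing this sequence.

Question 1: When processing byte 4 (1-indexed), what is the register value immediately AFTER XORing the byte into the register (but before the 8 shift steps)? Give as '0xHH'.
Register before byte 4: 0x5A
Byte 4: 0x9A
0x5A XOR 0x9A = 0xC0

Answer: 0xC0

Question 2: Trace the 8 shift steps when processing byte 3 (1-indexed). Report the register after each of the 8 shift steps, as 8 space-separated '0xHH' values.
Answer: 0x3C 0x78 0xF0 0xE7 0xC9 0x95 0x2D 0x5A

Derivation:
After byte 1 (0xA0): reg=0x9A
After byte 2 (0xCF): reg=0xAC
Register before byte 3: 0xAC
After XOR with byte 0xB2: 0x1E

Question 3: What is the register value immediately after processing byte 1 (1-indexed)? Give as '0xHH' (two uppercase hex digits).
Answer: 0x9A

Derivation:
After byte 1 (0xA0): reg=0x9A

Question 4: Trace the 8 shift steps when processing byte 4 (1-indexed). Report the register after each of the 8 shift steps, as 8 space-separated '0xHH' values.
After byte 1 (0xA0): reg=0x9A
After byte 2 (0xCF): reg=0xAC
After byte 3 (0xB2): reg=0x5A
Register before byte 4: 0x5A
After XOR with byte 0x9A: 0xC0

Answer: 0x87 0x09 0x12 0x24 0x48 0x90 0x27 0x4E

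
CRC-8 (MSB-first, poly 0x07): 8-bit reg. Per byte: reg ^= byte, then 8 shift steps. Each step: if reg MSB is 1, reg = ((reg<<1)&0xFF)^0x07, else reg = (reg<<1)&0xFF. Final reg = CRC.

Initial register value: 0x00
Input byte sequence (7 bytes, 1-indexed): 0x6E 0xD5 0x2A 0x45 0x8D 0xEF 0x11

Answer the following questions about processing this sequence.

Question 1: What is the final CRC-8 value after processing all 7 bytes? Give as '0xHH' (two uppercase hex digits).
Answer: 0x4A

Derivation:
After byte 1 (0x6E): reg=0x0D
After byte 2 (0xD5): reg=0x06
After byte 3 (0x2A): reg=0xC4
After byte 4 (0x45): reg=0x8E
After byte 5 (0x8D): reg=0x09
After byte 6 (0xEF): reg=0xBC
After byte 7 (0x11): reg=0x4A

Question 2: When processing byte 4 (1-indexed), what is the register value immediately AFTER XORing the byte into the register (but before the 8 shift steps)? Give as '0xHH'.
Answer: 0x81

Derivation:
Register before byte 4: 0xC4
Byte 4: 0x45
0xC4 XOR 0x45 = 0x81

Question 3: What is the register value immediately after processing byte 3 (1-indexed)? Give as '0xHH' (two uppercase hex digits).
Answer: 0xC4

Derivation:
After byte 1 (0x6E): reg=0x0D
After byte 2 (0xD5): reg=0x06
After byte 3 (0x2A): reg=0xC4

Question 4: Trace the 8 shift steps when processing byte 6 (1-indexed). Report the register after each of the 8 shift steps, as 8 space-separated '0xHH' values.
Answer: 0xCB 0x91 0x25 0x4A 0x94 0x2F 0x5E 0xBC

Derivation:
After byte 1 (0x6E): reg=0x0D
After byte 2 (0xD5): reg=0x06
After byte 3 (0x2A): reg=0xC4
After byte 4 (0x45): reg=0x8E
After byte 5 (0x8D): reg=0x09
Register before byte 6: 0x09
After XOR with byte 0xEF: 0xE6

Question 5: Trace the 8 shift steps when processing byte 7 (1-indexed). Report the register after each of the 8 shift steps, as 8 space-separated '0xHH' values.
After byte 1 (0x6E): reg=0x0D
After byte 2 (0xD5): reg=0x06
After byte 3 (0x2A): reg=0xC4
After byte 4 (0x45): reg=0x8E
After byte 5 (0x8D): reg=0x09
After byte 6 (0xEF): reg=0xBC
Register before byte 7: 0xBC
After XOR with byte 0x11: 0xAD

Answer: 0x5D 0xBA 0x73 0xE6 0xCB 0x91 0x25 0x4A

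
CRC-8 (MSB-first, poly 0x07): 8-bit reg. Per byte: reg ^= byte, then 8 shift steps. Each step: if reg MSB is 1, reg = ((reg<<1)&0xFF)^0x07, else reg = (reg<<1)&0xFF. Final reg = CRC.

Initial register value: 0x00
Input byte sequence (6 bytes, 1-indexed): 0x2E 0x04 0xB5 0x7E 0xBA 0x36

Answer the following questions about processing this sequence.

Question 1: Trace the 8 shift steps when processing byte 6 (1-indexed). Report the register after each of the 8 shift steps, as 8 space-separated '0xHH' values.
Answer: 0x52 0xA4 0x4F 0x9E 0x3B 0x76 0xEC 0xDF

Derivation:
After byte 1 (0x2E): reg=0xCA
After byte 2 (0x04): reg=0x64
After byte 3 (0xB5): reg=0x39
After byte 4 (0x7E): reg=0xD2
After byte 5 (0xBA): reg=0x1F
Register before byte 6: 0x1F
After XOR with byte 0x36: 0x29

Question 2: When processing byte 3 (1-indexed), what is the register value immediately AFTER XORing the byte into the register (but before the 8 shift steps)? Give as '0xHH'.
Answer: 0xD1

Derivation:
Register before byte 3: 0x64
Byte 3: 0xB5
0x64 XOR 0xB5 = 0xD1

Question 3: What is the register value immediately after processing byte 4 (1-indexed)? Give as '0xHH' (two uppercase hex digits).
After byte 1 (0x2E): reg=0xCA
After byte 2 (0x04): reg=0x64
After byte 3 (0xB5): reg=0x39
After byte 4 (0x7E): reg=0xD2

Answer: 0xD2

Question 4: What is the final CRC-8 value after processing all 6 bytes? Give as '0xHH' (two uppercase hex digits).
Answer: 0xDF

Derivation:
After byte 1 (0x2E): reg=0xCA
After byte 2 (0x04): reg=0x64
After byte 3 (0xB5): reg=0x39
After byte 4 (0x7E): reg=0xD2
After byte 5 (0xBA): reg=0x1F
After byte 6 (0x36): reg=0xDF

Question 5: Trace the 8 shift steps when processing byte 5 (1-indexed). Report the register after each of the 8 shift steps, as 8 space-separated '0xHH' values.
Answer: 0xD0 0xA7 0x49 0x92 0x23 0x46 0x8C 0x1F

Derivation:
After byte 1 (0x2E): reg=0xCA
After byte 2 (0x04): reg=0x64
After byte 3 (0xB5): reg=0x39
After byte 4 (0x7E): reg=0xD2
Register before byte 5: 0xD2
After XOR with byte 0xBA: 0x68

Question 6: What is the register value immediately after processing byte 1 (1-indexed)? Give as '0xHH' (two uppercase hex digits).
After byte 1 (0x2E): reg=0xCA

Answer: 0xCA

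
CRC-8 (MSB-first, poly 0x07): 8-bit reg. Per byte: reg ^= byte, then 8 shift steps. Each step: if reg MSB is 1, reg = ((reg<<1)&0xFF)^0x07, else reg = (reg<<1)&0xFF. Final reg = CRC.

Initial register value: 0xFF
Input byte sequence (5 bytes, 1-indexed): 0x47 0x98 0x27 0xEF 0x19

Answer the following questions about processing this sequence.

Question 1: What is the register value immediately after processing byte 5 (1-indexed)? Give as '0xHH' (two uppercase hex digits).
Answer: 0xA4

Derivation:
After byte 1 (0x47): reg=0x21
After byte 2 (0x98): reg=0x26
After byte 3 (0x27): reg=0x07
After byte 4 (0xEF): reg=0x96
After byte 5 (0x19): reg=0xA4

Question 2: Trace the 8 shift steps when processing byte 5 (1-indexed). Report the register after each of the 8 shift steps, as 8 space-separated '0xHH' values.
Answer: 0x19 0x32 0x64 0xC8 0x97 0x29 0x52 0xA4

Derivation:
After byte 1 (0x47): reg=0x21
After byte 2 (0x98): reg=0x26
After byte 3 (0x27): reg=0x07
After byte 4 (0xEF): reg=0x96
Register before byte 5: 0x96
After XOR with byte 0x19: 0x8F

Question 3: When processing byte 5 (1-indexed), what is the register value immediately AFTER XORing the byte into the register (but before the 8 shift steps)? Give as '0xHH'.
Register before byte 5: 0x96
Byte 5: 0x19
0x96 XOR 0x19 = 0x8F

Answer: 0x8F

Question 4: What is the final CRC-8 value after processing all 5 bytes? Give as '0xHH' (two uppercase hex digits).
Answer: 0xA4

Derivation:
After byte 1 (0x47): reg=0x21
After byte 2 (0x98): reg=0x26
After byte 3 (0x27): reg=0x07
After byte 4 (0xEF): reg=0x96
After byte 5 (0x19): reg=0xA4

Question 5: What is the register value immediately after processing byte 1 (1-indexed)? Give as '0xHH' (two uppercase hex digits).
After byte 1 (0x47): reg=0x21

Answer: 0x21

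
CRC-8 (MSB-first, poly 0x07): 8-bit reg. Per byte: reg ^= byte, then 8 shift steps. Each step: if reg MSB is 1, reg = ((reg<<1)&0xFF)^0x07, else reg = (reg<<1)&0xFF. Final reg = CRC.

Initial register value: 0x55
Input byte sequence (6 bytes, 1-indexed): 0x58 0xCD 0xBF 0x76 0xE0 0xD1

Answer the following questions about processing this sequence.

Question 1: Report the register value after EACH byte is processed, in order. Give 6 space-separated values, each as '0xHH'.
0x23 0x84 0xA1 0x2B 0x7F 0x43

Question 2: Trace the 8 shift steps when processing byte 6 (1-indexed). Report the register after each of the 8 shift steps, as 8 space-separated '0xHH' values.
After byte 1 (0x58): reg=0x23
After byte 2 (0xCD): reg=0x84
After byte 3 (0xBF): reg=0xA1
After byte 4 (0x76): reg=0x2B
After byte 5 (0xE0): reg=0x7F
Register before byte 6: 0x7F
After XOR with byte 0xD1: 0xAE

Answer: 0x5B 0xB6 0x6B 0xD6 0xAB 0x51 0xA2 0x43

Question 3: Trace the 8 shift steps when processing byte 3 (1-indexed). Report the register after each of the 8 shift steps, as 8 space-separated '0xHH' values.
After byte 1 (0x58): reg=0x23
After byte 2 (0xCD): reg=0x84
Register before byte 3: 0x84
After XOR with byte 0xBF: 0x3B

Answer: 0x76 0xEC 0xDF 0xB9 0x75 0xEA 0xD3 0xA1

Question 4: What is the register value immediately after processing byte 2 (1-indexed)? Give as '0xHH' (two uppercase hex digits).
Answer: 0x84

Derivation:
After byte 1 (0x58): reg=0x23
After byte 2 (0xCD): reg=0x84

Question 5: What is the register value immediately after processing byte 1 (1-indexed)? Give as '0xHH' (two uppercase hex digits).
Answer: 0x23

Derivation:
After byte 1 (0x58): reg=0x23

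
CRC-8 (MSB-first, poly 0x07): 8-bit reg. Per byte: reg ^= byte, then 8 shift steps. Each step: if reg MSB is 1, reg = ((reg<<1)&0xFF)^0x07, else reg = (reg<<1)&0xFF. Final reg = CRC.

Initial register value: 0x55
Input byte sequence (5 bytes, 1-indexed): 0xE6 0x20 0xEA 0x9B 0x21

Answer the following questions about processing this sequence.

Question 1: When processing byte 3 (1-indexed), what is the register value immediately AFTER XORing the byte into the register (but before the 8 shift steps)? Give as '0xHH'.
Answer: 0x7A

Derivation:
Register before byte 3: 0x90
Byte 3: 0xEA
0x90 XOR 0xEA = 0x7A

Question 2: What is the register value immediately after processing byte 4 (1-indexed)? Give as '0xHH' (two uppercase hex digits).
Answer: 0xE8

Derivation:
After byte 1 (0xE6): reg=0x10
After byte 2 (0x20): reg=0x90
After byte 3 (0xEA): reg=0x61
After byte 4 (0x9B): reg=0xE8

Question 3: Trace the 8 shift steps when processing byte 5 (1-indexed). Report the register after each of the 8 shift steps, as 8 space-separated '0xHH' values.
Answer: 0x95 0x2D 0x5A 0xB4 0x6F 0xDE 0xBB 0x71

Derivation:
After byte 1 (0xE6): reg=0x10
After byte 2 (0x20): reg=0x90
After byte 3 (0xEA): reg=0x61
After byte 4 (0x9B): reg=0xE8
Register before byte 5: 0xE8
After XOR with byte 0x21: 0xC9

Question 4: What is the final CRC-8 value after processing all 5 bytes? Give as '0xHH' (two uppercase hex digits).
Answer: 0x71

Derivation:
After byte 1 (0xE6): reg=0x10
After byte 2 (0x20): reg=0x90
After byte 3 (0xEA): reg=0x61
After byte 4 (0x9B): reg=0xE8
After byte 5 (0x21): reg=0x71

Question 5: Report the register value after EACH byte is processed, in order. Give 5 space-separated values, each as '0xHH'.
0x10 0x90 0x61 0xE8 0x71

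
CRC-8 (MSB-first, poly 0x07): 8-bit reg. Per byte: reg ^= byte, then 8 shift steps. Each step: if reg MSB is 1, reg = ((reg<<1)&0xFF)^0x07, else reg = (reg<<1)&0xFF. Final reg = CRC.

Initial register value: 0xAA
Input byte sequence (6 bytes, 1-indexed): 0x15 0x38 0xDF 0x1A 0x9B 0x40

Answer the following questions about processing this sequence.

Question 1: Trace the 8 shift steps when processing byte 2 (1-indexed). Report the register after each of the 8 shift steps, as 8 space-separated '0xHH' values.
After byte 1 (0x15): reg=0x34
Register before byte 2: 0x34
After XOR with byte 0x38: 0x0C

Answer: 0x18 0x30 0x60 0xC0 0x87 0x09 0x12 0x24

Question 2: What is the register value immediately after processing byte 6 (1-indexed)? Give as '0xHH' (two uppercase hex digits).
After byte 1 (0x15): reg=0x34
After byte 2 (0x38): reg=0x24
After byte 3 (0xDF): reg=0xEF
After byte 4 (0x1A): reg=0xC5
After byte 5 (0x9B): reg=0x9D
After byte 6 (0x40): reg=0x1D

Answer: 0x1D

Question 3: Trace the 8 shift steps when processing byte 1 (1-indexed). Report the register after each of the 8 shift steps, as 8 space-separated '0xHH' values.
Answer: 0x79 0xF2 0xE3 0xC1 0x85 0x0D 0x1A 0x34

Derivation:
Register before byte 1: 0xAA
After XOR with byte 0x15: 0xBF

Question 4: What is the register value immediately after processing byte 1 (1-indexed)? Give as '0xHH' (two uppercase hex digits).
Answer: 0x34

Derivation:
After byte 1 (0x15): reg=0x34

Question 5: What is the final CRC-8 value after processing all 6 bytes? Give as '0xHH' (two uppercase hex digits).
After byte 1 (0x15): reg=0x34
After byte 2 (0x38): reg=0x24
After byte 3 (0xDF): reg=0xEF
After byte 4 (0x1A): reg=0xC5
After byte 5 (0x9B): reg=0x9D
After byte 6 (0x40): reg=0x1D

Answer: 0x1D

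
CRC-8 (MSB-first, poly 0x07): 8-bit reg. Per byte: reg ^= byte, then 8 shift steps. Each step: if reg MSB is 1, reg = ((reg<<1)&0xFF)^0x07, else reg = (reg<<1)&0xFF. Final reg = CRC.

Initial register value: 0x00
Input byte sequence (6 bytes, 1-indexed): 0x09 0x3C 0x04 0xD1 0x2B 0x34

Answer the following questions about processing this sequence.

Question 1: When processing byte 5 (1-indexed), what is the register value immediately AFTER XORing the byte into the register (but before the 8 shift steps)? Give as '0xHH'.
Register before byte 5: 0xD0
Byte 5: 0x2B
0xD0 XOR 0x2B = 0xFB

Answer: 0xFB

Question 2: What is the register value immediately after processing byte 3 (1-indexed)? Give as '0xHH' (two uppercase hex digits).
Answer: 0x23

Derivation:
After byte 1 (0x09): reg=0x3F
After byte 2 (0x3C): reg=0x09
After byte 3 (0x04): reg=0x23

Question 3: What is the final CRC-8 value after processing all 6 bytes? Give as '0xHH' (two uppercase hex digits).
Answer: 0x0F

Derivation:
After byte 1 (0x09): reg=0x3F
After byte 2 (0x3C): reg=0x09
After byte 3 (0x04): reg=0x23
After byte 4 (0xD1): reg=0xD0
After byte 5 (0x2B): reg=0xEF
After byte 6 (0x34): reg=0x0F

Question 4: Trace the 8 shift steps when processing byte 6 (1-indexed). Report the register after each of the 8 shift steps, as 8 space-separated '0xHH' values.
Answer: 0xB1 0x65 0xCA 0x93 0x21 0x42 0x84 0x0F

Derivation:
After byte 1 (0x09): reg=0x3F
After byte 2 (0x3C): reg=0x09
After byte 3 (0x04): reg=0x23
After byte 4 (0xD1): reg=0xD0
After byte 5 (0x2B): reg=0xEF
Register before byte 6: 0xEF
After XOR with byte 0x34: 0xDB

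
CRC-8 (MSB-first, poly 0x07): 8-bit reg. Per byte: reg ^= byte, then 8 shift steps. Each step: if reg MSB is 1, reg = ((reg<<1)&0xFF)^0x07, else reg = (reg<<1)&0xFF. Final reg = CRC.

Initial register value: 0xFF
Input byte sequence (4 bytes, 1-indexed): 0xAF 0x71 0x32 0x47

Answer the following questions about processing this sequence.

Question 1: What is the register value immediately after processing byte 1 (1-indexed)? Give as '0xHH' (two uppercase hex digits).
Answer: 0xB7

Derivation:
After byte 1 (0xAF): reg=0xB7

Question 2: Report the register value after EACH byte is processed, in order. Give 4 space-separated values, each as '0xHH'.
0xB7 0x5C 0x0D 0xF1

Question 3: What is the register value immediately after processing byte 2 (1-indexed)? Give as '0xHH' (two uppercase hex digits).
After byte 1 (0xAF): reg=0xB7
After byte 2 (0x71): reg=0x5C

Answer: 0x5C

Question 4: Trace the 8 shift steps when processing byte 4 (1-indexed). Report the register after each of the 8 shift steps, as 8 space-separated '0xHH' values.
After byte 1 (0xAF): reg=0xB7
After byte 2 (0x71): reg=0x5C
After byte 3 (0x32): reg=0x0D
Register before byte 4: 0x0D
After XOR with byte 0x47: 0x4A

Answer: 0x94 0x2F 0x5E 0xBC 0x7F 0xFE 0xFB 0xF1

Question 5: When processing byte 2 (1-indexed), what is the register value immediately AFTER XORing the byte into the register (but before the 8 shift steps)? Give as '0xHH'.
Answer: 0xC6

Derivation:
Register before byte 2: 0xB7
Byte 2: 0x71
0xB7 XOR 0x71 = 0xC6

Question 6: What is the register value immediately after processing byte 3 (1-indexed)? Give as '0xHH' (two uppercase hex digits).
After byte 1 (0xAF): reg=0xB7
After byte 2 (0x71): reg=0x5C
After byte 3 (0x32): reg=0x0D

Answer: 0x0D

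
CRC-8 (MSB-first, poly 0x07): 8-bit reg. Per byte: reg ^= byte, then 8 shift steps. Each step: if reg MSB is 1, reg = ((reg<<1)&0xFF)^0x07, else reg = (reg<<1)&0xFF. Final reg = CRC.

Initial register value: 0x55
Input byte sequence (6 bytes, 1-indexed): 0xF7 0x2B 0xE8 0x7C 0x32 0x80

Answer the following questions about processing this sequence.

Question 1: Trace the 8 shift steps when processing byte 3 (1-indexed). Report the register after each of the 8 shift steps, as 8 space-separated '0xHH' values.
Answer: 0x16 0x2C 0x58 0xB0 0x67 0xCE 0x9B 0x31

Derivation:
After byte 1 (0xF7): reg=0x67
After byte 2 (0x2B): reg=0xE3
Register before byte 3: 0xE3
After XOR with byte 0xE8: 0x0B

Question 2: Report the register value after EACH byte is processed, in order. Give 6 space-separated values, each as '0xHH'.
0x67 0xE3 0x31 0xE4 0x2C 0x4D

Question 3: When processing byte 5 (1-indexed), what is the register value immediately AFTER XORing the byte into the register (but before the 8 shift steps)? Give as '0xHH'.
Answer: 0xD6

Derivation:
Register before byte 5: 0xE4
Byte 5: 0x32
0xE4 XOR 0x32 = 0xD6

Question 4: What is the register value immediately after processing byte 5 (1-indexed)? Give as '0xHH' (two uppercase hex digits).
After byte 1 (0xF7): reg=0x67
After byte 2 (0x2B): reg=0xE3
After byte 3 (0xE8): reg=0x31
After byte 4 (0x7C): reg=0xE4
After byte 5 (0x32): reg=0x2C

Answer: 0x2C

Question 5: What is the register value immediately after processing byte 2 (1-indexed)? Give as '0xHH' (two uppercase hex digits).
After byte 1 (0xF7): reg=0x67
After byte 2 (0x2B): reg=0xE3

Answer: 0xE3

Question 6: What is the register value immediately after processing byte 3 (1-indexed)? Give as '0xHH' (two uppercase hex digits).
After byte 1 (0xF7): reg=0x67
After byte 2 (0x2B): reg=0xE3
After byte 3 (0xE8): reg=0x31

Answer: 0x31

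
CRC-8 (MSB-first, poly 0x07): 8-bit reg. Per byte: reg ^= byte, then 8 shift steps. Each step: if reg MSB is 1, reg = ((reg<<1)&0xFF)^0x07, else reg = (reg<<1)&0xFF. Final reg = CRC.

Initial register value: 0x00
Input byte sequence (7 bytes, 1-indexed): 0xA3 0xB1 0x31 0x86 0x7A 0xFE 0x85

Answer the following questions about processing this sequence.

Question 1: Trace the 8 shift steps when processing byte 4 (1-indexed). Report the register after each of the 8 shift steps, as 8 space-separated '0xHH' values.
Answer: 0x7B 0xF6 0xEB 0xD1 0xA5 0x4D 0x9A 0x33

Derivation:
After byte 1 (0xA3): reg=0x60
After byte 2 (0xB1): reg=0x39
After byte 3 (0x31): reg=0x38
Register before byte 4: 0x38
After XOR with byte 0x86: 0xBE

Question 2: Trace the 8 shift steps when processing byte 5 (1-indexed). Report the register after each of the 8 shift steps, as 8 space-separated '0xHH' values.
Answer: 0x92 0x23 0x46 0x8C 0x1F 0x3E 0x7C 0xF8

Derivation:
After byte 1 (0xA3): reg=0x60
After byte 2 (0xB1): reg=0x39
After byte 3 (0x31): reg=0x38
After byte 4 (0x86): reg=0x33
Register before byte 5: 0x33
After XOR with byte 0x7A: 0x49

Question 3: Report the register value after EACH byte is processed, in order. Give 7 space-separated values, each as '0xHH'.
0x60 0x39 0x38 0x33 0xF8 0x12 0xEC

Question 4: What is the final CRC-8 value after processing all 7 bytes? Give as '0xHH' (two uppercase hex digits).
Answer: 0xEC

Derivation:
After byte 1 (0xA3): reg=0x60
After byte 2 (0xB1): reg=0x39
After byte 3 (0x31): reg=0x38
After byte 4 (0x86): reg=0x33
After byte 5 (0x7A): reg=0xF8
After byte 6 (0xFE): reg=0x12
After byte 7 (0x85): reg=0xEC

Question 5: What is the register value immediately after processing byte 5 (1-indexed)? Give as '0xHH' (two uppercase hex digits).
Answer: 0xF8

Derivation:
After byte 1 (0xA3): reg=0x60
After byte 2 (0xB1): reg=0x39
After byte 3 (0x31): reg=0x38
After byte 4 (0x86): reg=0x33
After byte 5 (0x7A): reg=0xF8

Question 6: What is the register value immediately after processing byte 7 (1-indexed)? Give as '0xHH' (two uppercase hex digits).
Answer: 0xEC

Derivation:
After byte 1 (0xA3): reg=0x60
After byte 2 (0xB1): reg=0x39
After byte 3 (0x31): reg=0x38
After byte 4 (0x86): reg=0x33
After byte 5 (0x7A): reg=0xF8
After byte 6 (0xFE): reg=0x12
After byte 7 (0x85): reg=0xEC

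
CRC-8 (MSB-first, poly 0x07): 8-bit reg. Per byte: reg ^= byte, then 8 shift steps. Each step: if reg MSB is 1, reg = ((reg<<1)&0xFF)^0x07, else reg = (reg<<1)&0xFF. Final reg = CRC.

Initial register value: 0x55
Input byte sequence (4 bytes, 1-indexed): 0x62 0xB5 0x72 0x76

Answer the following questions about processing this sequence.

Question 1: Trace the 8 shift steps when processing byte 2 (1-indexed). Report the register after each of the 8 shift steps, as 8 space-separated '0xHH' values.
Answer: 0x60 0xC0 0x87 0x09 0x12 0x24 0x48 0x90

Derivation:
After byte 1 (0x62): reg=0x85
Register before byte 2: 0x85
After XOR with byte 0xB5: 0x30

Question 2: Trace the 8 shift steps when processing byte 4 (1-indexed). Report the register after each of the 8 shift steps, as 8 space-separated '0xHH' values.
Answer: 0xAB 0x51 0xA2 0x43 0x86 0x0B 0x16 0x2C

Derivation:
After byte 1 (0x62): reg=0x85
After byte 2 (0xB5): reg=0x90
After byte 3 (0x72): reg=0xA0
Register before byte 4: 0xA0
After XOR with byte 0x76: 0xD6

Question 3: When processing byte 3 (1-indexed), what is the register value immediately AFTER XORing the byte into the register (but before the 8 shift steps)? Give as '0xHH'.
Answer: 0xE2

Derivation:
Register before byte 3: 0x90
Byte 3: 0x72
0x90 XOR 0x72 = 0xE2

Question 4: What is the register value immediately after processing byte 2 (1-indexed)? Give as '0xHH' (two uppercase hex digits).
Answer: 0x90

Derivation:
After byte 1 (0x62): reg=0x85
After byte 2 (0xB5): reg=0x90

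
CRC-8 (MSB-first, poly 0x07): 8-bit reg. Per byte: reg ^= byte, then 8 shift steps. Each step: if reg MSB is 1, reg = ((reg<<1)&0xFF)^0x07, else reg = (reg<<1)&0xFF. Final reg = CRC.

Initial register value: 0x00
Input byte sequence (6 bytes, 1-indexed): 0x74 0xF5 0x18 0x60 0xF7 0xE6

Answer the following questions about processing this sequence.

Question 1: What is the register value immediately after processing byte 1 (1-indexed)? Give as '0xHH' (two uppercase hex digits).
Answer: 0x4B

Derivation:
After byte 1 (0x74): reg=0x4B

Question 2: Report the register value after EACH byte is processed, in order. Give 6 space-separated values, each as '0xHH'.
0x4B 0x33 0xD1 0x1E 0x91 0x42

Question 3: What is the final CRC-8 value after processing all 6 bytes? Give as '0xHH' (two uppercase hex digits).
Answer: 0x42

Derivation:
After byte 1 (0x74): reg=0x4B
After byte 2 (0xF5): reg=0x33
After byte 3 (0x18): reg=0xD1
After byte 4 (0x60): reg=0x1E
After byte 5 (0xF7): reg=0x91
After byte 6 (0xE6): reg=0x42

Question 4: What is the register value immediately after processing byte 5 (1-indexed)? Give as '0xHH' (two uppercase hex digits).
After byte 1 (0x74): reg=0x4B
After byte 2 (0xF5): reg=0x33
After byte 3 (0x18): reg=0xD1
After byte 4 (0x60): reg=0x1E
After byte 5 (0xF7): reg=0x91

Answer: 0x91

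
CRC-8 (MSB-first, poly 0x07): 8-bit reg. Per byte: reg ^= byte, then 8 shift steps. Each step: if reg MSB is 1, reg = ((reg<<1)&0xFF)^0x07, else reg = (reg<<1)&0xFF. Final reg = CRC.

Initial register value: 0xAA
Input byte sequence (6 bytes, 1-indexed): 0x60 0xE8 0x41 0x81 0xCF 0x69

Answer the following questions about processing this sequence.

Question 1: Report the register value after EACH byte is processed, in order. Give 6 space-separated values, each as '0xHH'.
0x78 0xF9 0x21 0x69 0x7B 0x7E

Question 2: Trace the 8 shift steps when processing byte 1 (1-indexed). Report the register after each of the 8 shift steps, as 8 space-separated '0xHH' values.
Register before byte 1: 0xAA
After XOR with byte 0x60: 0xCA

Answer: 0x93 0x21 0x42 0x84 0x0F 0x1E 0x3C 0x78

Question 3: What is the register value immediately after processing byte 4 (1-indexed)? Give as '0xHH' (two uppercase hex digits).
Answer: 0x69

Derivation:
After byte 1 (0x60): reg=0x78
After byte 2 (0xE8): reg=0xF9
After byte 3 (0x41): reg=0x21
After byte 4 (0x81): reg=0x69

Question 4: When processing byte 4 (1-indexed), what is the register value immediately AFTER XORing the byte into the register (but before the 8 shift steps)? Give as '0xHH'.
Answer: 0xA0

Derivation:
Register before byte 4: 0x21
Byte 4: 0x81
0x21 XOR 0x81 = 0xA0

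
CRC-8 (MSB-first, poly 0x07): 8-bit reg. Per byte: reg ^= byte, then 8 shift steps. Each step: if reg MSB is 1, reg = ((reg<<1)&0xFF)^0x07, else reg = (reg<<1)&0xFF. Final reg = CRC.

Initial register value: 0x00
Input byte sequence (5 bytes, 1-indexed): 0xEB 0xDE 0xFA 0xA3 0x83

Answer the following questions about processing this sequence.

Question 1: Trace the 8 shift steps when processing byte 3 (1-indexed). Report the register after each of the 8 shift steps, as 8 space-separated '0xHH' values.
Answer: 0x74 0xE8 0xD7 0xA9 0x55 0xAA 0x53 0xA6

Derivation:
After byte 1 (0xEB): reg=0x9F
After byte 2 (0xDE): reg=0xC0
Register before byte 3: 0xC0
After XOR with byte 0xFA: 0x3A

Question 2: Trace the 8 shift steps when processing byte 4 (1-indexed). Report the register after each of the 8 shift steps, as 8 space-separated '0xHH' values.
After byte 1 (0xEB): reg=0x9F
After byte 2 (0xDE): reg=0xC0
After byte 3 (0xFA): reg=0xA6
Register before byte 4: 0xA6
After XOR with byte 0xA3: 0x05

Answer: 0x0A 0x14 0x28 0x50 0xA0 0x47 0x8E 0x1B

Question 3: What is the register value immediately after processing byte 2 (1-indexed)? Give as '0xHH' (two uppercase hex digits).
After byte 1 (0xEB): reg=0x9F
After byte 2 (0xDE): reg=0xC0

Answer: 0xC0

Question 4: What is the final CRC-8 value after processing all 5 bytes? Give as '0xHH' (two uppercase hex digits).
Answer: 0xC1

Derivation:
After byte 1 (0xEB): reg=0x9F
After byte 2 (0xDE): reg=0xC0
After byte 3 (0xFA): reg=0xA6
After byte 4 (0xA3): reg=0x1B
After byte 5 (0x83): reg=0xC1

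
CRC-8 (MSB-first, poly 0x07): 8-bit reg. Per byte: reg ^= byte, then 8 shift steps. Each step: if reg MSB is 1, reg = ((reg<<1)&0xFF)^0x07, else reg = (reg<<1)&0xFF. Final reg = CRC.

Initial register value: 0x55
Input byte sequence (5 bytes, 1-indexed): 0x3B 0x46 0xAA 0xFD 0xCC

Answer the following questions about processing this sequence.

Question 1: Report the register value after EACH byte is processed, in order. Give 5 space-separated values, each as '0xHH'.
0x0D 0xF6 0x93 0x0D 0x49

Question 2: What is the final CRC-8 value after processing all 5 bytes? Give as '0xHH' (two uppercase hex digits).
Answer: 0x49

Derivation:
After byte 1 (0x3B): reg=0x0D
After byte 2 (0x46): reg=0xF6
After byte 3 (0xAA): reg=0x93
After byte 4 (0xFD): reg=0x0D
After byte 5 (0xCC): reg=0x49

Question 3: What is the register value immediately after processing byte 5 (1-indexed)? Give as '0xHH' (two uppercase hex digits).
After byte 1 (0x3B): reg=0x0D
After byte 2 (0x46): reg=0xF6
After byte 3 (0xAA): reg=0x93
After byte 4 (0xFD): reg=0x0D
After byte 5 (0xCC): reg=0x49

Answer: 0x49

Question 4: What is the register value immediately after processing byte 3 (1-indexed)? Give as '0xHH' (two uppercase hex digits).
Answer: 0x93

Derivation:
After byte 1 (0x3B): reg=0x0D
After byte 2 (0x46): reg=0xF6
After byte 3 (0xAA): reg=0x93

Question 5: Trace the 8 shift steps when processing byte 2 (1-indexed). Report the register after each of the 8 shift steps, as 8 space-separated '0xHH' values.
Answer: 0x96 0x2B 0x56 0xAC 0x5F 0xBE 0x7B 0xF6

Derivation:
After byte 1 (0x3B): reg=0x0D
Register before byte 2: 0x0D
After XOR with byte 0x46: 0x4B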